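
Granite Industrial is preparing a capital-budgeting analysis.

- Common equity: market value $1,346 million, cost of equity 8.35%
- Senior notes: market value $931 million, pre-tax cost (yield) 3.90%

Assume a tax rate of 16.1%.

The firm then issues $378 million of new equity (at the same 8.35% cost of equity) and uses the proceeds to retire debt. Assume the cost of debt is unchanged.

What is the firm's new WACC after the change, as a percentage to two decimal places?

After the change:
Total capital V = 1724 + 553 = 2277.
Equity: weight = 1724/2277 = 0.7571; cost = 8.35%.
Senior notes: weight = 553/2277 = 0.2429; after-tax cost = 3.9% × (1 − 16.1%) = 3.2721%.
WACC = 0.7571 × 8.3500% + 0.2429 × 3.2721% = 7.1168%.

7.12%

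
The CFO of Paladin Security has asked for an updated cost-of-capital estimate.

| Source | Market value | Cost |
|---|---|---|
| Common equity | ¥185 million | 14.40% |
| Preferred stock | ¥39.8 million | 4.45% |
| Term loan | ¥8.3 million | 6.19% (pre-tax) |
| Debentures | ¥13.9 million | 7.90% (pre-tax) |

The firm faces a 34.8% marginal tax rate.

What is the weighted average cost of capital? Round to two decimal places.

Total capital V = 185 + 39.8 + 8.3 + 13.9 = 247.
Equity: weight = 185/247 = 0.7490; cost = 14.4%.
Preferred: weight = 39.8/247 = 0.1611; cost = 4.45%.
Term loan: weight = 8.3/247 = 0.0336; after-tax cost = 6.19% × (1 − 34.8%) = 4.0359%.
Debentures: weight = 13.9/247 = 0.0563; after-tax cost = 7.9% × (1 − 34.8%) = 5.1508%.
WACC = 0.7490 × 14.4000% + 0.1611 × 4.4500% + 0.0336 × 4.0359% + 0.0563 × 5.1508% = 11.9280%.

11.93%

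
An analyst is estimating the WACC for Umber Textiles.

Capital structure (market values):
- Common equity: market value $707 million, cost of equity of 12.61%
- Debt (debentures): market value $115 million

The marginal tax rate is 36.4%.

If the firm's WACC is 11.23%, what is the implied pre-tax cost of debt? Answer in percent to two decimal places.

Total capital V = 707 + 115 = 822.
Equity weight = 707/822 = 0.8601.
Debentures weight = 115/822 = 0.1399.
Equity contribution = 0.8601 × 12.61% = 10.8458%.
Remaining for debt = 11.23% − 10.8458% = 0.3842%.
Rd × (1 − 36.4%) × 0.1399 = 0.3842%  ⇒  Rd = 4.3176%.

4.32%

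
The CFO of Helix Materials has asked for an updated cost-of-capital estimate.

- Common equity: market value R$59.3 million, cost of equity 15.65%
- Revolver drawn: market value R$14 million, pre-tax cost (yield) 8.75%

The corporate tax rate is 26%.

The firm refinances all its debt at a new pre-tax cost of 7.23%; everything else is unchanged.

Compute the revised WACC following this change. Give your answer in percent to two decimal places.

13.68%

After the change:
Total capital V = 59.3 + 14 = 73.3.
Equity: weight = 59.3/73.3 = 0.8090; cost = 15.65%.
Revolver drawn: weight = 14/73.3 = 0.1910; after-tax cost = 7.23% × (1 − 26%) = 5.3502%.
WACC = 0.8090 × 15.6500% + 0.1910 × 5.3502% = 13.6828%.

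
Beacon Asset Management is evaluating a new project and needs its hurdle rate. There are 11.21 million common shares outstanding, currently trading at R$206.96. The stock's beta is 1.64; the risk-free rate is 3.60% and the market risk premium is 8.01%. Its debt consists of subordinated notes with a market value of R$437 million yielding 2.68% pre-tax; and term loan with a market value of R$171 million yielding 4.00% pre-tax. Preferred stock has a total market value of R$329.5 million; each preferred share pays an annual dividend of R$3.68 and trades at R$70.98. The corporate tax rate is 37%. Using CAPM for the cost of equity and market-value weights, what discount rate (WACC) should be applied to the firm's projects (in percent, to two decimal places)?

Cost of equity via CAPM: Re = 3.6% + 1.64 × 8.01% = 16.7364%.
Cost of preferred: Rp = 3.68 / 70.98 = 5.1846%.
Market value of equity E = 206.96 × 11.21m = 2320.0216m.
Total capital V = 2320.0216 + 329.5 + 437 + 171 = 3257.5216.
Equity: weight = 2320.0216/3257.5216 = 0.7122; cost = 16.7364%.
Preferred: weight = 329.5/3257.5216 = 0.1012; cost = 5.1846%.
Subordinated notes: weight = 437/3257.5216 = 0.1342; after-tax cost = 2.68% × (1 − 37%) = 1.6884%.
Term loan: weight = 171/3257.5216 = 0.0525; after-tax cost = 4% × (1 − 37%) = 2.5200%.
WACC = 0.7122 × 16.7364% + 0.1012 × 5.1846% + 0.1342 × 1.6884% + 0.0525 × 2.5200% = 12.8029%.

12.80%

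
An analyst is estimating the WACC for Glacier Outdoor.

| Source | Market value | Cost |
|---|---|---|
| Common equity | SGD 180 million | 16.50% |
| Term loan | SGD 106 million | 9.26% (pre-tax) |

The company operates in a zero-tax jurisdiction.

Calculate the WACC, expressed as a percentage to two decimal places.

Total capital V = 180 + 106 = 286.
Equity: weight = 180/286 = 0.6294; cost = 16.5%.
Term loan: weight = 106/286 = 0.3706; after-tax cost = 9.26% × (1 − 0%) = 9.2600%.
WACC = 0.6294 × 16.5000% + 0.3706 × 9.2600% = 13.8166%.

13.82%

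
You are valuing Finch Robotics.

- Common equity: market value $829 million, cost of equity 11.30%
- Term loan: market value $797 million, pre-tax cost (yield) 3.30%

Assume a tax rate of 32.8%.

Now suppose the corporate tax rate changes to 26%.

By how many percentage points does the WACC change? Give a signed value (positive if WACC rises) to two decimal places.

+0.11 pp

Current WACC:
Total capital V = 829 + 797 = 1626.
Equity: weight = 829/1626 = 0.5098; cost = 11.3%.
Term loan: weight = 797/1626 = 0.4902; after-tax cost = 3.3% × (1 − 32.8%) = 2.2176%.
WACC = 0.5098 × 11.3000% + 0.4902 × 2.2176% = 6.8482%.
After the change:
Total capital V = 829 + 797 = 1626.
Equity: weight = 829/1626 = 0.5098; cost = 11.3%.
Term loan: weight = 797/1626 = 0.4902; after-tax cost = 3.3% × (1 − 26%) = 2.4420%.
WACC = 0.5098 × 11.3000% + 0.4902 × 2.4420% = 6.9582%.
Change in WACC = 6.9582% − 6.8482% = 0.1100 pp.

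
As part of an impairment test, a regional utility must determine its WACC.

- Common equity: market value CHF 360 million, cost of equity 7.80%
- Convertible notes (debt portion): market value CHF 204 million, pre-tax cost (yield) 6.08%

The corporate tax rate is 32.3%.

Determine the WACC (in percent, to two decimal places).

Total capital V = 360 + 204 = 564.
Equity: weight = 360/564 = 0.6383; cost = 7.8%.
Convertible notes (debt portion): weight = 204/564 = 0.3617; after-tax cost = 6.08% × (1 − 32.3%) = 4.1162%.
WACC = 0.6383 × 7.8000% + 0.3617 × 4.1162% = 6.4675%.

6.47%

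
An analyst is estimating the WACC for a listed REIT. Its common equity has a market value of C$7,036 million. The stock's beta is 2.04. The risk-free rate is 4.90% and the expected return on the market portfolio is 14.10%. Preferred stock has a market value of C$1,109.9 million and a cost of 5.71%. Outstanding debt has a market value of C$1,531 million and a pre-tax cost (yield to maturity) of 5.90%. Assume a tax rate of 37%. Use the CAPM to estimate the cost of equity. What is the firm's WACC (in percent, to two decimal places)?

18.45%

Market risk premium = 14.1% − 4.9% = 9.2%.
Cost of equity via CAPM: Re = 4.9% + 2.04 × 9.2% = 23.6680%.
Total capital V = 7036 + 1109.9 + 1531 = 9676.9.
Equity: weight = 7036/9676.9 = 0.7271; cost = 23.668%.
Preferred: weight = 1109.9/9676.9 = 0.1147; cost = 5.71%.
Debt: weight = 1531/9676.9 = 0.1582; after-tax cost = 5.9% × (1 − 37%) = 3.7170%.
WACC = 0.7271 × 23.6680% + 0.1147 × 5.7100% + 0.1582 × 3.7170% = 18.4518%.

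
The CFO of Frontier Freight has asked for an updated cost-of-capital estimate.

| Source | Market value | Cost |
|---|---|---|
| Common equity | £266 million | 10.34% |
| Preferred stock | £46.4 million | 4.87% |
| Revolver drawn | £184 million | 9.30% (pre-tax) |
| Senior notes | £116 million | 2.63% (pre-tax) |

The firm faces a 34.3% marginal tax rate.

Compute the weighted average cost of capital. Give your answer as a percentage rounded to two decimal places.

Total capital V = 266 + 46.4 + 184 + 116 = 612.4.
Equity: weight = 266/612.4 = 0.4344; cost = 10.34%.
Preferred: weight = 46.4/612.4 = 0.0758; cost = 4.87%.
Revolver drawn: weight = 184/612.4 = 0.3005; after-tax cost = 9.3% × (1 − 34.3%) = 6.1101%.
Senior notes: weight = 116/612.4 = 0.1894; after-tax cost = 2.63% × (1 − 34.3%) = 1.7279%.
WACC = 0.4344 × 10.3400% + 0.0758 × 4.8700% + 0.3005 × 6.1101% + 0.1894 × 1.7279% = 7.0234%.

7.02%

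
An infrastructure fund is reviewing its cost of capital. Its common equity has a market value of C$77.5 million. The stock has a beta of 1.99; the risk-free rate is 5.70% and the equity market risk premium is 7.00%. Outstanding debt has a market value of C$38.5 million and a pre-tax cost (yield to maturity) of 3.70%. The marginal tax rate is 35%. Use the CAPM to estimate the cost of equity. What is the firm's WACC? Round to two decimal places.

13.91%

Cost of equity via CAPM: Re = 5.7% + 1.99 × 7.0% = 19.6300%.
Total capital V = 77.5 + 38.5 = 116.
Equity: weight = 77.5/116 = 0.6681; cost = 19.63%.
Debt: weight = 38.5/116 = 0.3319; after-tax cost = 3.7% × (1 − 35%) = 2.4050%.
WACC = 0.6681 × 19.6300% + 0.3319 × 2.4050% = 13.9131%.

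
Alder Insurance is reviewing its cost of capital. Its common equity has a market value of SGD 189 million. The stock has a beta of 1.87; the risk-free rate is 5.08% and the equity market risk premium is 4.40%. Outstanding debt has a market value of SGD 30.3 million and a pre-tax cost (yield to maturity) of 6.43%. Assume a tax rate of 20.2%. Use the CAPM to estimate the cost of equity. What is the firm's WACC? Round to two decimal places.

12.18%

Cost of equity via CAPM: Re = 5.08% + 1.87 × 4.4% = 13.3080%.
Total capital V = 189 + 30.3 = 219.3.
Equity: weight = 189/219.3 = 0.8618; cost = 13.308%.
Debt: weight = 30.3/219.3 = 0.1382; after-tax cost = 6.43% × (1 − 20.2%) = 5.1311%.
WACC = 0.8618 × 13.3080% + 0.1382 × 5.1311% = 12.1782%.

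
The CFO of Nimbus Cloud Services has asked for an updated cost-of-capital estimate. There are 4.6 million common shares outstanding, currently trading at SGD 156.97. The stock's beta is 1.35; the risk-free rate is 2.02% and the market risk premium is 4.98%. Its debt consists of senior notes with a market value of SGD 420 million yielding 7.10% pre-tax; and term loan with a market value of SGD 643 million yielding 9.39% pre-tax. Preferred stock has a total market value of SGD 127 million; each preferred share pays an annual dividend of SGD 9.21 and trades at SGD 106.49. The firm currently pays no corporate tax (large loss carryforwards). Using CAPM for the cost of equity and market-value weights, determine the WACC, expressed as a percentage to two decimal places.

Cost of equity via CAPM: Re = 2.02% + 1.35 × 4.98% = 8.7430%.
Cost of preferred: Rp = 9.21 / 106.49 = 8.6487%.
Market value of equity E = 156.97 × 4.6m = 722.062m.
Total capital V = 722.062 + 127 + 420 + 643 = 1912.062.
Equity: weight = 722.062/1912.062 = 0.3776; cost = 8.743%.
Preferred: weight = 127/1912.062 = 0.0664; cost = 8.6487%.
Senior notes: weight = 420/1912.062 = 0.2197; after-tax cost = 7.1% × (1 − 0%) = 7.1000%.
Term loan: weight = 643/1912.062 = 0.3363; after-tax cost = 9.39% × (1 − 0%) = 9.3900%.
WACC = 0.3776 × 8.7430% + 0.0664 × 8.6487% + 0.2197 × 7.1000% + 0.3363 × 9.3900% = 8.5934%.

8.59%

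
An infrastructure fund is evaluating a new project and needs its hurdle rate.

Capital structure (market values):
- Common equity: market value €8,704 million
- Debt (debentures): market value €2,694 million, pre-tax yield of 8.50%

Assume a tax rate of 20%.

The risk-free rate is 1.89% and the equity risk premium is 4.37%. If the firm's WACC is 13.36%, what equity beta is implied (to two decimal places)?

Total capital V = 8704 + 2694 = 11398.
Equity weight = 8704/11398 = 0.7636.
Debentures weight = 2694/11398 = 0.2364.
Debt contribution = 0.2364 × 8.5% × (1 − 20%) = 1.6072%.
Required equity contribution = 13.36% − 1.6072% = 11.7528%  ⇒  Re = 15.3904%.
CAPM: 15.3904% = 1.89% + β × 4.37%  ⇒  β = 3.0893.

3.09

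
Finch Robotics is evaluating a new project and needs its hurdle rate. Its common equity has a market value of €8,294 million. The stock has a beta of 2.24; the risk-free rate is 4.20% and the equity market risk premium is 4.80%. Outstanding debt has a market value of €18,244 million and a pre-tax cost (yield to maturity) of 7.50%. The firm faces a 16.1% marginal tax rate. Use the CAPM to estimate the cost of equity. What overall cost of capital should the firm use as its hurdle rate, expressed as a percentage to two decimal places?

Cost of equity via CAPM: Re = 4.2% + 2.24 × 4.8% = 14.9520%.
Total capital V = 8294 + 18244 = 26538.
Equity: weight = 8294/26538 = 0.3125; cost = 14.952%.
Debt: weight = 18244/26538 = 0.6875; after-tax cost = 7.5% × (1 − 16.1%) = 6.2925%.
WACC = 0.3125 × 14.9520% + 0.6875 × 6.2925% = 8.9989%.

9.00%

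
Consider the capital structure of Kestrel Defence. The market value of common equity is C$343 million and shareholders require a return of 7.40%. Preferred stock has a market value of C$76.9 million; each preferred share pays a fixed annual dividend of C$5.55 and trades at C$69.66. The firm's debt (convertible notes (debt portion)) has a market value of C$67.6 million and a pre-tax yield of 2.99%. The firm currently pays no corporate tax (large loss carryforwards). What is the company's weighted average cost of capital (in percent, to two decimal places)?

Cost of preferred: Rp = 5.55 / 69.66 = 7.9673%.
Total capital V = 343 + 76.9 + 67.6 = 487.5.
Equity: weight = 343/487.5 = 0.7036; cost = 7.4%.
Preferred: weight = 76.9/487.5 = 0.1577; cost = 7.9673%.
Convertible notes (debt portion): weight = 67.6/487.5 = 0.1387; after-tax cost = 2.99% × (1 − 0%) = 2.9900%.
WACC = 0.7036 × 7.4000% + 0.1577 × 7.9673% + 0.1387 × 2.9900% = 6.8780%.

6.88%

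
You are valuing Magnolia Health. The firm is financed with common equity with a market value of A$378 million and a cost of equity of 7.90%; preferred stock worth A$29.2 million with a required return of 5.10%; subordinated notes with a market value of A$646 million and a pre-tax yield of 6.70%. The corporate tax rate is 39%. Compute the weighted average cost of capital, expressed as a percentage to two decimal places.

Total capital V = 378 + 29.2 + 646 = 1053.2.
Equity: weight = 378/1053.2 = 0.3589; cost = 7.9%.
Preferred: weight = 29.2/1053.2 = 0.0277; cost = 5.1%.
Subordinated notes: weight = 646/1053.2 = 0.6134; after-tax cost = 6.7% × (1 − 39%) = 4.0870%.
WACC = 0.3589 × 7.9000% + 0.0277 × 5.1000% + 0.6134 × 4.0870% = 5.4836%.

5.48%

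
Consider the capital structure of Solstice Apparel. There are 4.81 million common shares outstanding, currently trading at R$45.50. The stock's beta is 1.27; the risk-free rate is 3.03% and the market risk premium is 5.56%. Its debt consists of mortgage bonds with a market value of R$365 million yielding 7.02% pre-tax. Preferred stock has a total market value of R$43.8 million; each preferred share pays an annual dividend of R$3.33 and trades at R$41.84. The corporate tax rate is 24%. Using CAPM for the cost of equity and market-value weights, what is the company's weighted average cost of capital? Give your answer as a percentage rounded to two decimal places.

Cost of equity via CAPM: Re = 3.03% + 1.27 × 5.56% = 10.0912%.
Cost of preferred: Rp = 3.33 / 41.84 = 7.9589%.
Market value of equity E = 45.5 × 4.81m = 218.855m.
Total capital V = 218.855 + 43.8 + 365 = 627.655.
Equity: weight = 218.855/627.655 = 0.3487; cost = 10.0912%.
Preferred: weight = 43.8/627.655 = 0.0698; cost = 7.9589%.
Mortgage bonds: weight = 365/627.655 = 0.5815; after-tax cost = 7.02% × (1 − 24%) = 5.3352%.
WACC = 0.3487 × 10.0912% + 0.0698 × 7.9589% + 0.5815 × 5.3352% = 7.1766%.

7.18%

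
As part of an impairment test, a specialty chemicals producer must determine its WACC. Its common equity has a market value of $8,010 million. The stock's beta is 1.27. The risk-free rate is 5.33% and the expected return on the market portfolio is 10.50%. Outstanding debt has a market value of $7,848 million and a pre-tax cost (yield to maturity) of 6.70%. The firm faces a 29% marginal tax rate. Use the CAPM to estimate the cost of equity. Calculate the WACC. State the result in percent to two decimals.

8.36%

Market risk premium = 10.5% − 5.33% = 5.17%.
Cost of equity via CAPM: Re = 5.33% + 1.27 × 5.17% = 11.8959%.
Total capital V = 8010 + 7848 = 15858.
Equity: weight = 8010/15858 = 0.5051; cost = 11.8959%.
Debt: weight = 7848/15858 = 0.4949; after-tax cost = 6.7% × (1 − 29%) = 4.7570%.
WACC = 0.5051 × 11.8959% + 0.4949 × 4.7570% = 8.3629%.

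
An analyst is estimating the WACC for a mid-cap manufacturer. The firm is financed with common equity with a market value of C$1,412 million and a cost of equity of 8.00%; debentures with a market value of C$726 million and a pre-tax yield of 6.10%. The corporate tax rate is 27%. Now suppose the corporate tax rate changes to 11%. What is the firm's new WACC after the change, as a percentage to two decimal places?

7.13%

After the change:
Total capital V = 1412 + 726 = 2138.
Equity: weight = 1412/2138 = 0.6604; cost = 8%.
Debentures: weight = 726/2138 = 0.3396; after-tax cost = 6.1% × (1 − 11%) = 5.4290%.
WACC = 0.6604 × 8.0000% + 0.3396 × 5.4290% = 7.1270%.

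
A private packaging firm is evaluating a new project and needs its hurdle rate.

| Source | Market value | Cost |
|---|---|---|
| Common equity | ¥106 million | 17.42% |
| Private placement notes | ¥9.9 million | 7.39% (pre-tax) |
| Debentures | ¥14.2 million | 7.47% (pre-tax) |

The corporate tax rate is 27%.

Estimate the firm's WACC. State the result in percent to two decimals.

15.20%

Total capital V = 106 + 9.9 + 14.2 = 130.1.
Equity: weight = 106/130.1 = 0.8148; cost = 17.42%.
Private placement notes: weight = 9.9/130.1 = 0.0761; after-tax cost = 7.39% × (1 − 27%) = 5.3947%.
Debentures: weight = 14.2/130.1 = 0.1091; after-tax cost = 7.47% × (1 − 27%) = 5.4531%.
WACC = 0.8148 × 17.4200% + 0.0761 × 5.3947% + 0.1091 × 5.4531% = 15.1988%.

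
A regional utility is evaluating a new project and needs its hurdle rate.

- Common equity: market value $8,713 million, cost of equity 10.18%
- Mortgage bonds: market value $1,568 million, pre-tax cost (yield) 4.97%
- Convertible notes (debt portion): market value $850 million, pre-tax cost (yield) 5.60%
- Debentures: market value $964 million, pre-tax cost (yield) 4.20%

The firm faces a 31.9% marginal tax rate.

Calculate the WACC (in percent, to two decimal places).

8.27%

Total capital V = 8713 + 1568 + 850 + 964 = 12095.
Equity: weight = 8713/12095 = 0.7204; cost = 10.18%.
Mortgage bonds: weight = 1568/12095 = 0.1296; after-tax cost = 4.97% × (1 − 31.9%) = 3.3846%.
Convertible notes (debt portion): weight = 850/12095 = 0.0703; after-tax cost = 5.6% × (1 − 31.9%) = 3.8136%.
Debentures: weight = 964/12095 = 0.0797; after-tax cost = 4.2% × (1 − 31.9%) = 2.8602%.
WACC = 0.7204 × 10.1800% + 0.1296 × 3.3846% + 0.0703 × 3.8136% + 0.0797 × 2.8602% = 8.2682%.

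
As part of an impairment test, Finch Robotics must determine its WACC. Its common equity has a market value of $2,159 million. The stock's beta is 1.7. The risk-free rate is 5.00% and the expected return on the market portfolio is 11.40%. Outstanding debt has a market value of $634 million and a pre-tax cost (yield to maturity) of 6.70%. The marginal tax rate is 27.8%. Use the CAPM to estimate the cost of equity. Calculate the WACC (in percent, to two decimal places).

13.37%

Market risk premium = 11.4% − 5.0% = 6.4%.
Cost of equity via CAPM: Re = 5.0% + 1.7 × 6.4% = 15.8800%.
Total capital V = 2159 + 634 = 2793.
Equity: weight = 2159/2793 = 0.7730; cost = 15.88%.
Debt: weight = 634/2793 = 0.2270; after-tax cost = 6.7% × (1 − 27.8%) = 4.8374%.
WACC = 0.7730 × 15.8800% + 0.2270 × 4.8374% = 13.3734%.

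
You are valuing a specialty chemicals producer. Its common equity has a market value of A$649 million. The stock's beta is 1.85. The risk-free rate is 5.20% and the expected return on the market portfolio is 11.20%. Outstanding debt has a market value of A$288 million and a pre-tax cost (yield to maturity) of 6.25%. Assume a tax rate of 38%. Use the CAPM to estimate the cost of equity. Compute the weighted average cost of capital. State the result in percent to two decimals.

Market risk premium = 11.2% − 5.2% = 6.0%.
Cost of equity via CAPM: Re = 5.2% + 1.85 × 6.0% = 16.3000%.
Total capital V = 649 + 288 = 937.
Equity: weight = 649/937 = 0.6926; cost = 16.3%.
Debt: weight = 288/937 = 0.3074; after-tax cost = 6.25% × (1 − 38%) = 3.8750%.
WACC = 0.6926 × 16.3000% + 0.3074 × 3.8750% = 12.4810%.

12.48%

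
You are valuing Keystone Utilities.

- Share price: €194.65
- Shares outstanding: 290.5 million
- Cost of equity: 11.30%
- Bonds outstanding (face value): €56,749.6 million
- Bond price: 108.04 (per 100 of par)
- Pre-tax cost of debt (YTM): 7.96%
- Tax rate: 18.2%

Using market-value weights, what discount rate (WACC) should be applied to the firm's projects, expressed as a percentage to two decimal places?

Market value of equity E = 194.65 × 290.5m = 56545.825m. Market value of debt D = 56749.6m × 108.04/100 = 61312.26784m.
Total capital V = 56545.825 + 61312.26784 = 117858.09284.
Equity: weight = 56545.825/117858.09284 = 0.4798; cost = 11.3%.
Bonds outstanding: weight = 61312.26784/117858.09284 = 0.5202; after-tax cost = 7.96% × (1 − 18.2%) = 6.5113%.
WACC = 0.4798 × 11.3000% + 0.5202 × 6.5113% = 8.8088%.

8.81%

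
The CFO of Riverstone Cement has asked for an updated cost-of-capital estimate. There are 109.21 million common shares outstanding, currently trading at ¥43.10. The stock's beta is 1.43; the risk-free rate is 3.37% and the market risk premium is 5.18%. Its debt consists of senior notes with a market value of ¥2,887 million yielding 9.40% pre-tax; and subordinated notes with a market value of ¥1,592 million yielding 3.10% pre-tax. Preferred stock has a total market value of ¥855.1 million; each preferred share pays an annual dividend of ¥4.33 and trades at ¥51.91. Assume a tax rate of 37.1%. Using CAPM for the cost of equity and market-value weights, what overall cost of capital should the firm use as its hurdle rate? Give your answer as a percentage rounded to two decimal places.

7.77%

Cost of equity via CAPM: Re = 3.37% + 1.43 × 5.18% = 10.7774%.
Cost of preferred: Rp = 4.33 / 51.91 = 8.3414%.
Market value of equity E = 43.1 × 109.21m = 4706.951m.
Total capital V = 4706.951 + 855.1 + 2887 + 1592 = 10041.051.
Equity: weight = 4706.951/10041.051 = 0.4688; cost = 10.7774%.
Preferred: weight = 855.1/10041.051 = 0.0852; cost = 8.3414%.
Senior notes: weight = 2887/10041.051 = 0.2875; after-tax cost = 9.4% × (1 − 37.1%) = 5.9126%.
Subordinated notes: weight = 1592/10041.051 = 0.1585; after-tax cost = 3.1% × (1 − 37.1%) = 1.9499%.
WACC = 0.4688 × 10.7774% + 0.0852 × 8.3414% + 0.2875 × 5.9126% + 0.1585 × 1.9499% = 7.7716%.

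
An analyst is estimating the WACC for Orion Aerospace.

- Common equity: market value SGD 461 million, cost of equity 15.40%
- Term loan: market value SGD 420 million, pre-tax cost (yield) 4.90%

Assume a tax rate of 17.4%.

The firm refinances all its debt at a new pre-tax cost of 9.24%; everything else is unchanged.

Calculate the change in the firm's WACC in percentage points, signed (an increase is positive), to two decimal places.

Current WACC:
Total capital V = 461 + 420 = 881.
Equity: weight = 461/881 = 0.5233; cost = 15.4%.
Term loan: weight = 420/881 = 0.4767; after-tax cost = 4.9% × (1 − 17.4%) = 4.0474%.
WACC = 0.5233 × 15.4000% + 0.4767 × 4.0474% = 9.9879%.
After the change:
Total capital V = 461 + 420 = 881.
Equity: weight = 461/881 = 0.5233; cost = 15.4%.
Term loan: weight = 420/881 = 0.4767; after-tax cost = 9.24% × (1 − 17.4%) = 7.6322%.
WACC = 0.5233 × 15.4000% + 0.4767 × 7.6322% = 11.6969%.
Change in WACC = 11.6969% − 9.9879% = 1.7090 pp.

+1.71 pp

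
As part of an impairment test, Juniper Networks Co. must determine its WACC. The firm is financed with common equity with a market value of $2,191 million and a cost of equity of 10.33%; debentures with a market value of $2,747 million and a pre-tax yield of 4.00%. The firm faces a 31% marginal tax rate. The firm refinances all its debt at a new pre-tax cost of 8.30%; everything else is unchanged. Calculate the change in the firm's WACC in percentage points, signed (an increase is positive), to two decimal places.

Current WACC:
Total capital V = 2191 + 2747 = 4938.
Equity: weight = 2191/4938 = 0.4437; cost = 10.33%.
Debentures: weight = 2747/4938 = 0.5563; after-tax cost = 4% × (1 − 31%) = 2.7600%.
WACC = 0.4437 × 10.3300% + 0.5563 × 2.7600% = 6.1188%.
After the change:
Total capital V = 2191 + 2747 = 4938.
Equity: weight = 2191/4938 = 0.4437; cost = 10.33%.
Debentures: weight = 2747/4938 = 0.5563; after-tax cost = 8.3% × (1 − 31%) = 5.7270%.
WACC = 0.4437 × 10.3300% + 0.5563 × 5.7270% = 7.7694%.
Change in WACC = 7.7694% − 6.1188% = 1.6505 pp.

+1.65 pp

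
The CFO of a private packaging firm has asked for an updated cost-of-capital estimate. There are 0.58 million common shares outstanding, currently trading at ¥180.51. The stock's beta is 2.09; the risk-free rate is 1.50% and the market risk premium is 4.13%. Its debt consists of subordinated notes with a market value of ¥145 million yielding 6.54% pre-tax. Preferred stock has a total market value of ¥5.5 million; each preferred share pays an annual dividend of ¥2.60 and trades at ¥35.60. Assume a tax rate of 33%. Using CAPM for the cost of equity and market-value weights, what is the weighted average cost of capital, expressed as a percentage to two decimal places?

6.80%

Cost of equity via CAPM: Re = 1.5% + 2.09 × 4.13% = 10.1317%.
Cost of preferred: Rp = 2.6 / 35.6 = 7.3034%.
Market value of equity E = 180.51 × 0.58m = 104.6958m.
Total capital V = 104.6958 + 5.5 + 145 = 255.1958.
Equity: weight = 104.6958/255.1958 = 0.4103; cost = 10.1317%.
Preferred: weight = 5.5/255.1958 = 0.0216; cost = 7.3034%.
Subordinated notes: weight = 145/255.1958 = 0.5682; after-tax cost = 6.54% × (1 − 33%) = 4.3818%.
WACC = 0.4103 × 10.1317% + 0.0216 × 7.3034% + 0.5682 × 4.3818% = 6.8037%.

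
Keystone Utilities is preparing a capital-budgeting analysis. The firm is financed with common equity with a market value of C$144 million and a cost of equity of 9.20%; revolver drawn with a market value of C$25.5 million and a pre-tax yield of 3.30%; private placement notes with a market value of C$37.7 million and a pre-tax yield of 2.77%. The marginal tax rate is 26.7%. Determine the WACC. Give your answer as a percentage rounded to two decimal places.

Total capital V = 144 + 25.5 + 37.7 = 207.2.
Equity: weight = 144/207.2 = 0.6950; cost = 9.2%.
Revolver drawn: weight = 25.5/207.2 = 0.1231; after-tax cost = 3.3% × (1 − 26.7%) = 2.4189%.
Private placement notes: weight = 37.7/207.2 = 0.1819; after-tax cost = 2.77% × (1 − 26.7%) = 2.0304%.
WACC = 0.6950 × 9.2000% + 0.1231 × 2.4189% + 0.1819 × 2.0304% = 7.0609%.

7.06%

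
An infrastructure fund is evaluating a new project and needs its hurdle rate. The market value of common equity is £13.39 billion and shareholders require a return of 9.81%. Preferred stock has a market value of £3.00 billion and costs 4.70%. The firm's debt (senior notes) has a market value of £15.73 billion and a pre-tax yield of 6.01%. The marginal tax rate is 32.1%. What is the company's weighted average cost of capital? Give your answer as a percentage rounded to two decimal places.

6.53%

Total capital V = 13.39 + 3 + 15.73 = 32.12.
Equity: weight = 13.39/32.12 = 0.4169; cost = 9.81%.
Preferred: weight = 3/32.12 = 0.0934; cost = 4.7%.
Senior notes: weight = 15.73/32.12 = 0.4897; after-tax cost = 6.01% × (1 − 32.1%) = 4.0808%.
WACC = 0.4169 × 9.8100% + 0.0934 × 4.7000% + 0.4897 × 4.0808% = 6.5270%.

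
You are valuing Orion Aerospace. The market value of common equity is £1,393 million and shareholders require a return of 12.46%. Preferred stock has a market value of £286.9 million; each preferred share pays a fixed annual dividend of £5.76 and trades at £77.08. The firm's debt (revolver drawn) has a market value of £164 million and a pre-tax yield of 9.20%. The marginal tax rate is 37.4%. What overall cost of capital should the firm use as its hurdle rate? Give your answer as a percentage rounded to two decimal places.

11.09%

Cost of preferred: Rp = 5.76 / 77.08 = 7.4728%.
Total capital V = 1393 + 286.9 + 164 = 1843.9.
Equity: weight = 1393/1843.9 = 0.7555; cost = 12.46%.
Preferred: weight = 286.9/1843.9 = 0.1556; cost = 7.4728%.
Revolver drawn: weight = 164/1843.9 = 0.0889; after-tax cost = 9.2% × (1 − 37.4%) = 5.7592%.
WACC = 0.7555 × 12.4600% + 0.1556 × 7.4728% + 0.0889 × 5.7592% = 11.0880%.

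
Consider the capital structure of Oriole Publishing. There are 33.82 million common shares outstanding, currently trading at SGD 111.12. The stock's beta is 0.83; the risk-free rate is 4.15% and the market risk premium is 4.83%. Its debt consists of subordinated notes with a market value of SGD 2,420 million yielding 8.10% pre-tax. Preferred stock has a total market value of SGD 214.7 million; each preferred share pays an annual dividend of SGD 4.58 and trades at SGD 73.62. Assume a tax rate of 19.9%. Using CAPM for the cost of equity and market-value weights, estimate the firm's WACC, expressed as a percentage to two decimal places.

7.46%

Cost of equity via CAPM: Re = 4.15% + 0.83 × 4.83% = 8.1589%.
Cost of preferred: Rp = 4.58 / 73.62 = 6.2211%.
Market value of equity E = 111.12 × 33.82m = 3758.0784m.
Total capital V = 3758.0784 + 214.7 + 2420 = 6392.7784.
Equity: weight = 3758.0784/6392.7784 = 0.5879; cost = 8.1589%.
Preferred: weight = 214.7/6392.7784 = 0.0336; cost = 6.2211%.
Subordinated notes: weight = 2420/6392.7784 = 0.3786; after-tax cost = 8.1% × (1 − 19.9%) = 6.4881%.
WACC = 0.5879 × 8.1589% + 0.0336 × 6.2211% + 0.3786 × 6.4881% = 7.4613%.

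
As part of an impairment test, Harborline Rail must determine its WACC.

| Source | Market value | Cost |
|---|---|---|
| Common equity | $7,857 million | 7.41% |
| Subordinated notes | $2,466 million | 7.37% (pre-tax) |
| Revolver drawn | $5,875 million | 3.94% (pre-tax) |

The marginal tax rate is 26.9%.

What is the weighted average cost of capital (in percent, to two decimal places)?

Total capital V = 7857 + 2466 + 5875 = 16198.
Equity: weight = 7857/16198 = 0.4851; cost = 7.41%.
Subordinated notes: weight = 2466/16198 = 0.1522; after-tax cost = 7.37% × (1 − 26.9%) = 5.3875%.
Revolver drawn: weight = 5875/16198 = 0.3627; after-tax cost = 3.94% × (1 − 26.9%) = 2.8801%.
WACC = 0.4851 × 7.4100% + 0.1522 × 5.3875% + 0.3627 × 2.8801% = 5.4591%.

5.46%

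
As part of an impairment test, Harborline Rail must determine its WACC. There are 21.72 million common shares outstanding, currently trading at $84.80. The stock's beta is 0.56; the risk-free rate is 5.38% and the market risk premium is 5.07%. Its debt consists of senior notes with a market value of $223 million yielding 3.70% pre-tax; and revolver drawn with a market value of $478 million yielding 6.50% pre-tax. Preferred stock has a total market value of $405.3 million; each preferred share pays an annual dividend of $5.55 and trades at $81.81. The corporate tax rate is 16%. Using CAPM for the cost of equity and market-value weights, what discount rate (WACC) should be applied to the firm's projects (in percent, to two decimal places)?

Cost of equity via CAPM: Re = 5.38% + 0.56 × 5.07% = 8.2192%.
Cost of preferred: Rp = 5.55 / 81.81 = 6.7840%.
Market value of equity E = 84.8 × 21.72m = 1841.856m.
Total capital V = 1841.856 + 405.3 + 223 + 478 = 2948.156.
Equity: weight = 1841.856/2948.156 = 0.6247; cost = 8.2192%.
Preferred: weight = 405.3/2948.156 = 0.1375; cost = 6.784%.
Senior notes: weight = 223/2948.156 = 0.0756; after-tax cost = 3.7% × (1 − 16%) = 3.1080%.
Revolver drawn: weight = 478/2948.156 = 0.1621; after-tax cost = 6.5% × (1 − 16%) = 5.4600%.
WACC = 0.6247 × 8.2192% + 0.1375 × 6.7840% + 0.0756 × 3.1080% + 0.1621 × 5.4600% = 7.1879%.

7.19%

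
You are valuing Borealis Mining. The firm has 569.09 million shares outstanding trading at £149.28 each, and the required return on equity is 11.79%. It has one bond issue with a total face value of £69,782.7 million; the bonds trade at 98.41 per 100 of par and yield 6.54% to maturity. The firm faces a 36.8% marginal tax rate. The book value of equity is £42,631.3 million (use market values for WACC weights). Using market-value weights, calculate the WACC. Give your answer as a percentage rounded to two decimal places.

8.37%

Market value of equity E = 149.28 × 569.09m = 84953.7552m. Market value of debt D = 69782.7m × 98.41/100 = 68673.15507m.
Total capital V = 84953.7552 + 68673.15507 = 153626.91027.
Equity: weight = 84953.7552/153626.91027 = 0.5530; cost = 11.79%.
Bonds outstanding: weight = 68673.15507/153626.91027 = 0.4470; after-tax cost = 6.54% × (1 − 36.8%) = 4.1333%.
WACC = 0.5530 × 11.7900% + 0.4470 × 4.1333% = 8.3674%.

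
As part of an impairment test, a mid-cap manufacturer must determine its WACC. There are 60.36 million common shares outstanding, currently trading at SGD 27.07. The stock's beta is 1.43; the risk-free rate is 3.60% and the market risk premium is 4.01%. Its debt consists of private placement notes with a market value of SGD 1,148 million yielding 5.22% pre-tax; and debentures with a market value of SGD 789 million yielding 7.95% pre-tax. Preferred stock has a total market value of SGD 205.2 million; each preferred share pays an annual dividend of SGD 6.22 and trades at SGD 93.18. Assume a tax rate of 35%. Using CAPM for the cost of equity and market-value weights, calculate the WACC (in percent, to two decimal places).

6.51%

Cost of equity via CAPM: Re = 3.6% + 1.43 × 4.01% = 9.3343%.
Cost of preferred: Rp = 6.22 / 93.18 = 6.6753%.
Market value of equity E = 27.07 × 60.36m = 1633.9452m.
Total capital V = 1633.9452 + 205.2 + 1148 + 789 = 3776.1452.
Equity: weight = 1633.9452/3776.1452 = 0.4327; cost = 9.3343%.
Preferred: weight = 205.2/3776.1452 = 0.0543; cost = 6.6753%.
Private placement notes: weight = 1148/3776.1452 = 0.3040; after-tax cost = 5.22% × (1 − 35%) = 3.3930%.
Debentures: weight = 789/3776.1452 = 0.2089; after-tax cost = 7.95% × (1 − 35%) = 5.1675%.
WACC = 0.4327 × 9.3343% + 0.0543 × 6.6753% + 0.3040 × 3.3930% + 0.2089 × 5.1675% = 6.5129%.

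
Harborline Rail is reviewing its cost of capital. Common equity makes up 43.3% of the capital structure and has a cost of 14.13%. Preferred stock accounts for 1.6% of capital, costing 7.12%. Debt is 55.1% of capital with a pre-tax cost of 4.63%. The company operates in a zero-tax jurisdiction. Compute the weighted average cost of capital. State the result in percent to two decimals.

8.78%

After-tax cost of debt = 4.63% × (1 − 0%) = 4.6300%.
WACC = 0.433 × 14.1300% + 0.016 × 7.1200% + 0.551 × 4.6300% = 8.7833%.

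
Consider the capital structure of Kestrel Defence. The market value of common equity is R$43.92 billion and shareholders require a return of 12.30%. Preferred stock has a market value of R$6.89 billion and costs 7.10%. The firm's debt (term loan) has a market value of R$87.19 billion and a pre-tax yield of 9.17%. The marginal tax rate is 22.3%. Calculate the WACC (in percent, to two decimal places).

Total capital V = 43.92 + 6.89 + 87.19 = 138.
Equity: weight = 43.92/138 = 0.3183; cost = 12.3%.
Preferred: weight = 6.89/138 = 0.0499; cost = 7.1%.
Term loan: weight = 87.19/138 = 0.6318; after-tax cost = 9.17% × (1 − 22.3%) = 7.1251%.
WACC = 0.3183 × 12.3000% + 0.0499 × 7.1000% + 0.6318 × 7.1251% = 8.7708%.

8.77%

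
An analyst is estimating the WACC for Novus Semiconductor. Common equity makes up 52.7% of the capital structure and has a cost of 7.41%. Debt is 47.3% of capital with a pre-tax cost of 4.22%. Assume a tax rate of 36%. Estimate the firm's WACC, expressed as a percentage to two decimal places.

After-tax cost of debt = 4.22% × (1 − 36%) = 2.7008%.
WACC = 0.527 × 7.4100% + 0.473 × 2.7008% = 5.1825%.

5.18%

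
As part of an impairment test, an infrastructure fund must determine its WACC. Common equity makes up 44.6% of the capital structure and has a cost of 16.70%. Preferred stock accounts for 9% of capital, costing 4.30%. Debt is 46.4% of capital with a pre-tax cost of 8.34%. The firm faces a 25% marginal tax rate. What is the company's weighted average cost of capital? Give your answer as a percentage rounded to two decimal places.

10.74%

After-tax cost of debt = 8.34% × (1 − 25%) = 6.2550%.
WACC = 0.446 × 16.7000% + 0.090 × 4.3000% + 0.464 × 6.2550% = 10.7375%.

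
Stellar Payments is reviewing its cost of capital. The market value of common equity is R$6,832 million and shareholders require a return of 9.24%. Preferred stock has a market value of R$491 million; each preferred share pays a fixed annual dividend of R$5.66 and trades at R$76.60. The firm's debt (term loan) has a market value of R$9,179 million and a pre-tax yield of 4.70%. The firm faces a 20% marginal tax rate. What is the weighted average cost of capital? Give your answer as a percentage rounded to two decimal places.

Cost of preferred: Rp = 5.66 / 76.6 = 7.3890%.
Total capital V = 6832 + 491 + 9179 = 16502.
Equity: weight = 6832/16502 = 0.4140; cost = 9.24%.
Preferred: weight = 491/16502 = 0.0298; cost = 7.389%.
Term loan: weight = 9179/16502 = 0.5562; after-tax cost = 4.7% × (1 − 20%) = 3.7600%.
WACC = 0.4140 × 9.2400% + 0.0298 × 7.3890% + 0.5562 × 3.7600% = 6.1368%.

6.14%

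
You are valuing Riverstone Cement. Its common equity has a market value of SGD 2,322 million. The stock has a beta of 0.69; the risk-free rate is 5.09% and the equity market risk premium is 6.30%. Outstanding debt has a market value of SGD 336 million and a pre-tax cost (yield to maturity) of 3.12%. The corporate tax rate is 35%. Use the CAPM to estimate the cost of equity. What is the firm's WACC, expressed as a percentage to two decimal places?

Cost of equity via CAPM: Re = 5.09% + 0.69 × 6.3% = 9.4370%.
Total capital V = 2322 + 336 = 2658.
Equity: weight = 2322/2658 = 0.8736; cost = 9.437%.
Debt: weight = 336/2658 = 0.1264; after-tax cost = 3.12% × (1 − 35%) = 2.0280%.
WACC = 0.8736 × 9.4370% + 0.1264 × 2.0280% = 8.5004%.

8.50%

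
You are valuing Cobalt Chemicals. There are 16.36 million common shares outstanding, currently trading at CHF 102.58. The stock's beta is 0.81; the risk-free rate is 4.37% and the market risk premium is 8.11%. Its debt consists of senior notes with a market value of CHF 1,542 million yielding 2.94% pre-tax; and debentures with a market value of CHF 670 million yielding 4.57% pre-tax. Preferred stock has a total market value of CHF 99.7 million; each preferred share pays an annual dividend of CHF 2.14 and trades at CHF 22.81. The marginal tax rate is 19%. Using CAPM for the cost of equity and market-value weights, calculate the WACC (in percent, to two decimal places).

Cost of equity via CAPM: Re = 4.37% + 0.81 × 8.11% = 10.9391%.
Cost of preferred: Rp = 2.14 / 22.81 = 9.3819%.
Market value of equity E = 102.58 × 16.36m = 1678.2088m.
Total capital V = 1678.2088 + 99.7 + 1542 + 670 = 3989.9088.
Equity: weight = 1678.2088/3989.9088 = 0.4206; cost = 10.9391%.
Preferred: weight = 99.7/3989.9088 = 0.0250; cost = 9.3819%.
Senior notes: weight = 1542/3989.9088 = 0.3865; after-tax cost = 2.94% × (1 − 19%) = 2.3814%.
Debentures: weight = 670/3989.9088 = 0.1679; after-tax cost = 4.57% × (1 − 19%) = 3.7017%.
WACC = 0.4206 × 10.9391% + 0.0250 × 9.3819% + 0.3865 × 2.3814% + 0.1679 × 3.7017% = 6.3775%.

6.38%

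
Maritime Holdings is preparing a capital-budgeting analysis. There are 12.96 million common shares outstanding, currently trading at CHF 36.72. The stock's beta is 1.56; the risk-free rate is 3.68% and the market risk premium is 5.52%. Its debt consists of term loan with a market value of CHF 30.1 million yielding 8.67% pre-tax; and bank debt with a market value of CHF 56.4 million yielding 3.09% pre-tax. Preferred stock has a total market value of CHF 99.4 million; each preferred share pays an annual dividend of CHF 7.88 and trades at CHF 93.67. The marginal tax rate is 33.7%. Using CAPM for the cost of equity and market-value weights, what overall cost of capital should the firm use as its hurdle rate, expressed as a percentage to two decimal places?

Cost of equity via CAPM: Re = 3.68% + 1.56 × 5.52% = 12.2912%.
Cost of preferred: Rp = 7.88 / 93.67 = 8.4125%.
Market value of equity E = 36.72 × 12.96m = 475.8912m.
Total capital V = 475.8912 + 99.4 + 30.1 + 56.4 = 661.7912.
Equity: weight = 475.8912/661.7912 = 0.7191; cost = 12.2912%.
Preferred: weight = 99.4/661.7912 = 0.1502; cost = 8.4125%.
Term loan: weight = 30.1/661.7912 = 0.0455; after-tax cost = 8.67% × (1 − 33.7%) = 5.7482%.
Bank debt: weight = 56.4/661.7912 = 0.0852; after-tax cost = 3.09% × (1 − 33.7%) = 2.0487%.
WACC = 0.7191 × 12.2912% + 0.1502 × 8.4125% + 0.0455 × 5.7482% + 0.0852 × 2.0487% = 10.5381%.

10.54%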